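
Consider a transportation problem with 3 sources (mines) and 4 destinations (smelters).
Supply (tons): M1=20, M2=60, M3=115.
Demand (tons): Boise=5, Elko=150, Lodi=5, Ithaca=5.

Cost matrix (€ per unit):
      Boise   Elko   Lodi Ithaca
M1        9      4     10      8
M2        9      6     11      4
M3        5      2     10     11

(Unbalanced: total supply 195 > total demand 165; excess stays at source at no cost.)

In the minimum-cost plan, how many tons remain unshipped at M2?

An optimal plan:
  M1–Elko: 20 tons
  M2–Boise: 5 tons
  M2–Elko: 15 tons
  M2–Lodi: 5 tons
  M2–Ithaca: 5 tons
  M3–Elko: 115 tons
Total cost = €520.
M2 ships 30 of its 60, leaving 30.

30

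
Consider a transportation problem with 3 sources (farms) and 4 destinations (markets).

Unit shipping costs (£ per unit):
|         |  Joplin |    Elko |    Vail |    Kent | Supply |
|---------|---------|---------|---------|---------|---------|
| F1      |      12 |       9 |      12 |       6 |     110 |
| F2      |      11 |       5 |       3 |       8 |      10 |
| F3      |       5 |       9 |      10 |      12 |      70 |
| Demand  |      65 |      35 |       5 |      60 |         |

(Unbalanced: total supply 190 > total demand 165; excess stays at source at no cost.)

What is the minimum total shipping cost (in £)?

995

Optimal allocation:
  F1 to Elko: 30 × £9 = £270
  F1 to Kent: 60 × £6 = £360
  F2 to Elko: 5 × £5 = £25
  F2 to Vail: 5 × £3 = £15
  F3 to Joplin: 65 × £5 = £325
Total = 270 + 360 + 25 + 15 + 325 = £995.
(Supply check: F1 ships 90; F2 ships 10; F3 ships 65.)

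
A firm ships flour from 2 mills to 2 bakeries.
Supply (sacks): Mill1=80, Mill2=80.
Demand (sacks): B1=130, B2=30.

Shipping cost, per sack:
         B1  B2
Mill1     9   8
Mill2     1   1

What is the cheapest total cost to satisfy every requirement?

A cheapest plan:
  Mill1 to B1: 50 × 9 = 450
  Mill1 to B2: 30 × 8 = 240
  Mill2 to B1: 80 × 1 = 80
Total = 450 + 240 + 80 = 770.

770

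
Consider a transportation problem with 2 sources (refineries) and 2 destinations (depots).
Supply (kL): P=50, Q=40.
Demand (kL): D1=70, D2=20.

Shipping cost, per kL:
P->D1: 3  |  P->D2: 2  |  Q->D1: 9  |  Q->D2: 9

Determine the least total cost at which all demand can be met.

490

A cheapest plan:
  P to D1: 30 × 3 = 90
  P to D2: 20 × 2 = 40
  Q to D1: 40 × 9 = 360
Total = 90 + 40 + 360 = 490.
(Supply check: P ships 50; Q ships 40.)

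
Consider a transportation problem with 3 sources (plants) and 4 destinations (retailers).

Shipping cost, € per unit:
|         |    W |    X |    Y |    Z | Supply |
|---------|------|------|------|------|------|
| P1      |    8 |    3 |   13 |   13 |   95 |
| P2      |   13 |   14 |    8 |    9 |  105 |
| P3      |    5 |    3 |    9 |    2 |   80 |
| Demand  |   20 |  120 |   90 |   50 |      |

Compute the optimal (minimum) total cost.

1385

One minimum-cost allocation:
  P1->X: 95 × €3 = €285
  P2->Y: 90 × €8 = €720
  P2->Z: 15 × €9 = €135
  P3->W: 20 × €5 = €100
  P3->X: 25 × €3 = €75
  P3->Z: 35 × €2 = €70
Total = 285 + 720 + 135 + 100 + 75 + 70 = €1385.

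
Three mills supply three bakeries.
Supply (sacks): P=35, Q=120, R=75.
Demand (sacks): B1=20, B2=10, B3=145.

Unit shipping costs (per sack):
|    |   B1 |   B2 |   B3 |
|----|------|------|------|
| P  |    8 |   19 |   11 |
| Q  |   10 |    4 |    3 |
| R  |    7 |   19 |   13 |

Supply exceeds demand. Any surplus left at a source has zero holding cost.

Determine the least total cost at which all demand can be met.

An optimal shipping plan:
  P to B3: 35 × 11 = 385
  Q to B2: 10 × 4 = 40
  Q to B3: 110 × 3 = 330
  R to B1: 20 × 7 = 140
Total = 385 + 40 + 330 + 140 = 895.

895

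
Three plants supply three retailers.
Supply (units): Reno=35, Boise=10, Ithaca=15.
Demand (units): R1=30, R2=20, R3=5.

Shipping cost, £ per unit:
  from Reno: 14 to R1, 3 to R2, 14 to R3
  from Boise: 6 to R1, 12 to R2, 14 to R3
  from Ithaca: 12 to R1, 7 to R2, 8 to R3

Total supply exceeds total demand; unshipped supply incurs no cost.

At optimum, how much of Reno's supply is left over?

Minimum-cost shipments:
  Reno→R1: 10 × £14 = £140
  Reno→R2: 20 × £3 = £60
  Boise→R1: 10 × £6 = £60
  Ithaca→R1: 10 × £12 = £120
  Ithaca→R3: 5 × £8 = £40
Total cost = £420.
Reno ships 30 of its 35, leaving 5.

5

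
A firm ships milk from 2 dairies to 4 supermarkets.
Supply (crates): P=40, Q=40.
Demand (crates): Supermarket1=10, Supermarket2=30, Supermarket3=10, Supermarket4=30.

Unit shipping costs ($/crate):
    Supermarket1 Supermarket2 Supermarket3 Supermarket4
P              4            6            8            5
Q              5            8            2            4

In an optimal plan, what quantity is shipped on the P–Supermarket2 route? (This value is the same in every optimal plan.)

30

Optimal shipments:
  P to Supermarket1: 10 × $4 = $40
  P to Supermarket2: 30 × $6 = $180
  Q to Supermarket3: 10 × $2 = $20
  Q to Supermarket4: 30 × $4 = $120
Total cost = $360.
So P→Supermarket2 carries 30 crates.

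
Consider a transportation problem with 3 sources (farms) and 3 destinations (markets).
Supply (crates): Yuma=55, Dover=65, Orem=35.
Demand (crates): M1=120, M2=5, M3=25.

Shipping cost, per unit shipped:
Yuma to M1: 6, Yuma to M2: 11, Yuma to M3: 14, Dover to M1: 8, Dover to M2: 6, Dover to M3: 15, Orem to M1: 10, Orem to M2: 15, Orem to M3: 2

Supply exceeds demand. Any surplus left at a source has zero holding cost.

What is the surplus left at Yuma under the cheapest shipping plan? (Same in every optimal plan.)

An optimal plan:
  Yuma–M1: 55 crates
  Dover–M1: 60 crates
  Dover–M2: 5 crates
  Orem–M1: 5 crates
  Orem–M3: 25 crates
Total cost = 940.
Yuma ships 55 of its 55, leaving 0.

0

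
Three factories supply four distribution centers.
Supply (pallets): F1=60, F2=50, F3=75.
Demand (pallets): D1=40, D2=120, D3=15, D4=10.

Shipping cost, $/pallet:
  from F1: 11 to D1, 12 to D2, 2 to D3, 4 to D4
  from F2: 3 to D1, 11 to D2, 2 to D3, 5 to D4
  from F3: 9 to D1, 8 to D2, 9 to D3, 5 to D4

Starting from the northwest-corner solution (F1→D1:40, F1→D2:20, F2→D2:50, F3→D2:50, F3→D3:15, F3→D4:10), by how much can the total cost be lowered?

495

Current plan cost = 40·11 + 20·12 + 50·11 + 50·8 + 15·9 + 10·5 = $1815.
Optimal plan:
  F1 to D2: 35 × $12 = $420
  F1 to D3: 15 × $2 = $30
  F1 to D4: 10 × $4 = $40
  F2 to D1: 40 × $3 = $120
  F2 to D2: 10 × $11 = $110
  F3 to D2: 75 × $8 = $600
Optimal cost = $1320.
Saving = 1815 − 1320 = $495.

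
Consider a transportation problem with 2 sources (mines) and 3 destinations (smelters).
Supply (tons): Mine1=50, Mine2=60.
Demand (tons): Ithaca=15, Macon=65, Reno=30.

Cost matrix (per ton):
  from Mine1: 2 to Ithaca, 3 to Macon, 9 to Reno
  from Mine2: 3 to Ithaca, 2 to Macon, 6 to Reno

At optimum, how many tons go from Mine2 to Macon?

The minimum-cost plan:
  Mine1 to Ithaca: 15 × 2 = 30
  Mine1 to Macon: 35 × 3 = 105
  Mine2 to Macon: 30 × 2 = 60
  Mine2 to Reno: 30 × 6 = 180
Total cost = 375.
So Mine2→Macon carries 30 tons.

30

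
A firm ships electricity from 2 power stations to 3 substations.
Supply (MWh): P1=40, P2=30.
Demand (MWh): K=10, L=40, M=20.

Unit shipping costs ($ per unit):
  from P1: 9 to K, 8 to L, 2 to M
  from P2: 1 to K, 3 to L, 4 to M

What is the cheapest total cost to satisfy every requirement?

270

An optimal shipping plan:
  P1 to L: 20 × $8 = $160
  P1 to M: 20 × $2 = $40
  P2 to K: 10 × $1 = $10
  P2 to L: 20 × $3 = $60
Total = 160 + 40 + 10 + 60 = $270.
(Supply check: P1 ships 40; P2 ships 30.)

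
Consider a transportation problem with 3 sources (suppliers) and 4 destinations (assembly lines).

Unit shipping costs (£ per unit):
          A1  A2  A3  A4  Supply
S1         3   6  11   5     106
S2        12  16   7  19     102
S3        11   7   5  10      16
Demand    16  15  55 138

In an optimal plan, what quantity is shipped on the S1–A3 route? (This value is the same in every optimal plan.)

0

Solving gives:
  S1 to A4: 106 batches
  S2 to A1: 16 batches
  S2 to A2: 15 batches
  S2 to A3: 55 batches
  S2 to A4: 16 batches
  S3 to A4: 16 batches
Total cost = £1811.
The route S1→A3 is not used.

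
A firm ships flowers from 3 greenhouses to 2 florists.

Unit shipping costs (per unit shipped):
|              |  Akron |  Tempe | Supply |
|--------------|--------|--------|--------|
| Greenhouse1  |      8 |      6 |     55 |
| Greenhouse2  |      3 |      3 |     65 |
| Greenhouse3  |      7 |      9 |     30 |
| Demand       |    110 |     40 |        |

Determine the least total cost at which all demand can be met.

765

An optimal shipping plan:
  Greenhouse1–Akron: 15 × 8 = 120
  Greenhouse1–Tempe: 40 × 6 = 240
  Greenhouse2–Akron: 65 × 3 = 195
  Greenhouse3–Akron: 30 × 7 = 210
Total = 120 + 240 + 195 + 210 = 765.
(Supply check: Greenhouse1 ships 55; Greenhouse2 ships 65; Greenhouse3 ships 30.)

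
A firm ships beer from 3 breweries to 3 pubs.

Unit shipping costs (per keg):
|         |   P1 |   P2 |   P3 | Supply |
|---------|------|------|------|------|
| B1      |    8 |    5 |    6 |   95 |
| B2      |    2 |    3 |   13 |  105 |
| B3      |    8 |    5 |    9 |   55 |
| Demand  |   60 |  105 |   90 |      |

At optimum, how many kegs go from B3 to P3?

0

The minimum-cost plan:
  B1 to P2: 5 × 5 = 25
  B1 to P3: 90 × 6 = 540
  B2 to P1: 60 × 2 = 120
  B2 to P2: 45 × 3 = 135
  B3 to P2: 55 × 5 = 275
Total cost = 1095.
The route B3→P3 is not used.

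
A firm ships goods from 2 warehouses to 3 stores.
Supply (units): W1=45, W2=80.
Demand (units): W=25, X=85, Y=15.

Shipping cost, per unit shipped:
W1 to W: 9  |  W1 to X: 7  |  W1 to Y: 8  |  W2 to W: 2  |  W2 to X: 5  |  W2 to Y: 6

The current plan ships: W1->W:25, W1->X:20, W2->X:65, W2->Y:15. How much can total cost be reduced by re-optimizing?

Current plan cost = 25·9 + 20·7 + 65·5 + 15·6 = 780.
Optimal plan:
  W1->X: 30 × 7 = 210
  W1->Y: 15 × 8 = 120
  W2->W: 25 × 2 = 50
  W2->X: 55 × 5 = 275
Optimal cost = 655.
Saving = 780 − 655 = 125.

125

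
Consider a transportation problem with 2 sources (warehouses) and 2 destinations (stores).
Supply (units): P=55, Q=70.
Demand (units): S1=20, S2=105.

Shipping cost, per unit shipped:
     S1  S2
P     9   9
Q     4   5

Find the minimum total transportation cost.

A cheapest plan:
  P to S2: 55 × 9 = 495
  Q to S1: 20 × 4 = 80
  Q to S2: 50 × 5 = 250
Total = 495 + 80 + 250 = 825.

825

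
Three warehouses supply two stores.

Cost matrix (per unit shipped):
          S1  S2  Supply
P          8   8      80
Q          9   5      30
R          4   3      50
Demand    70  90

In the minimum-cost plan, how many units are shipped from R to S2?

50

Optimal shipments:
  P->S1: 70 × 8 = 560
  P->S2: 10 × 8 = 80
  Q->S2: 30 × 5 = 150
  R->S2: 50 × 3 = 150
Total cost = 940.
So R→S2 carries 50 units.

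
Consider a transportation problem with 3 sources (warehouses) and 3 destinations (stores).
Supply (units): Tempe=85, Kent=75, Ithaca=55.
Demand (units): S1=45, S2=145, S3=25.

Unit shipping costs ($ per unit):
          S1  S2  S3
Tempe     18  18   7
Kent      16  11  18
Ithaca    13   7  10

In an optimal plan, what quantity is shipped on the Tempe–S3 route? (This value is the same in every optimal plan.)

25

Solving gives:
  Tempe->S1: 45 × $18 = $810
  Tempe->S2: 15 × $18 = $270
  Tempe->S3: 25 × $7 = $175
  Kent->S2: 75 × $11 = $825
  Ithaca->S2: 55 × $7 = $385
Total cost = $2465.
So Tempe→S3 carries 25 units.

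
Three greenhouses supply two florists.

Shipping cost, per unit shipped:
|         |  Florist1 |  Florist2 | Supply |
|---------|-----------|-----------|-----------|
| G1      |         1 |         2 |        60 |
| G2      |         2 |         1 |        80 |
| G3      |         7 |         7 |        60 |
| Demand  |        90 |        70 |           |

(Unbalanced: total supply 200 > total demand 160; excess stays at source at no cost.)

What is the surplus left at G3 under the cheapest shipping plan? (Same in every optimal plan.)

40

Minimum-cost shipments:
  G1–Florist1: 60 bunches
  G2–Florist1: 10 bunches
  G2–Florist2: 70 bunches
  G3–Florist1: 20 bunches
Total cost = 290.
G3 ships 20 of its 60, leaving 40.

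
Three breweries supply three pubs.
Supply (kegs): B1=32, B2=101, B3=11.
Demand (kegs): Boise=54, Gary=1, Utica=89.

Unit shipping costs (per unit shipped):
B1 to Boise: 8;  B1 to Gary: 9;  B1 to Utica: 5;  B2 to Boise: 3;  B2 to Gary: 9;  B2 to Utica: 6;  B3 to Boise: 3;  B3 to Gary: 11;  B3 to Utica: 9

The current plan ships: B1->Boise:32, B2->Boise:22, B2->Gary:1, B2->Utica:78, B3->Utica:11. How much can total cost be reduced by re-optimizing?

225

Current plan cost = 32·8 + 22·3 + 1·9 + 78·6 + 11·9 = 898.
Optimal plan:
  B1 to Utica: 32 × 5 = 160
  B2 to Boise: 43 × 3 = 129
  B2 to Gary: 1 × 9 = 9
  B2 to Utica: 57 × 6 = 342
  B3 to Boise: 11 × 3 = 33
Optimal cost = 673.
Saving = 898 − 673 = 225.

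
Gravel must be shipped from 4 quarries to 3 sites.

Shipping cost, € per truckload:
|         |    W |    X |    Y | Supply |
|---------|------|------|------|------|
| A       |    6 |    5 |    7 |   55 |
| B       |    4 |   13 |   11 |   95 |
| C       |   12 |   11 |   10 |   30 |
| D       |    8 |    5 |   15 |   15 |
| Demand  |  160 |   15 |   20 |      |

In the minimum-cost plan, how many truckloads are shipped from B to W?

95

Optimal shipments:
  A to W: 55 × €6 = €330
  B to W: 95 × €4 = €380
  C to W: 10 × €12 = €120
  C to Y: 20 × €10 = €200
  D to X: 15 × €5 = €75
Total cost = €1105.
So B→W carries 95 truckloads.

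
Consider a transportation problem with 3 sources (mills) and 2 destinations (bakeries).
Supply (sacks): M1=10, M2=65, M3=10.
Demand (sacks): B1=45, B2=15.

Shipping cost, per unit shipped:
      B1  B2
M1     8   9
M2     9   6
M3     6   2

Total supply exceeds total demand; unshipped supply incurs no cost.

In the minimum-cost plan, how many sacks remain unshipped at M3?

0

An optimal plan:
  M1–B1: 10 × 8 = 80
  M2–B1: 35 × 9 = 315
  M2–B2: 5 × 6 = 30
  M3–B2: 10 × 2 = 20
Total cost = 445.
M3 ships 10 of its 10, leaving 0.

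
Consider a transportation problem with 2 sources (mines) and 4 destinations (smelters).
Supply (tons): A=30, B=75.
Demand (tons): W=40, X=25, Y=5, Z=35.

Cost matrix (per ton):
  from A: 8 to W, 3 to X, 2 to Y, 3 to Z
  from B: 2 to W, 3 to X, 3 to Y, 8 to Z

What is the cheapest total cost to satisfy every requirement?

300

Optimal allocation:
  A→Z: 30 × 3 = 90
  B→W: 40 × 2 = 80
  B→X: 25 × 3 = 75
  B→Y: 5 × 3 = 15
  B→Z: 5 × 8 = 40
Total = 90 + 80 + 75 + 15 + 40 = 300.
(Supply check: A ships 30; B ships 75.)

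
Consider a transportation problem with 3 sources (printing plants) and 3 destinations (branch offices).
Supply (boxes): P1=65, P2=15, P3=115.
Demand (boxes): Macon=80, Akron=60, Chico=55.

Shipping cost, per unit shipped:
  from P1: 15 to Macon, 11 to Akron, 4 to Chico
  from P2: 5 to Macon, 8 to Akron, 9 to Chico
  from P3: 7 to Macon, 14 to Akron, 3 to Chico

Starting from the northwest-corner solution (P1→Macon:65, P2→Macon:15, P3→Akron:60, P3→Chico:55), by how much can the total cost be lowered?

695

Current plan cost = 65·15 + 15·5 + 60·14 + 55·3 = 2055.
Optimal plan:
  P1→Akron: 60 × 11 = 660
  P1→Chico: 5 × 4 = 20
  P2→Macon: 15 × 5 = 75
  P3→Macon: 65 × 7 = 455
  P3→Chico: 50 × 3 = 150
Optimal cost = 1360.
Saving = 2055 − 1360 = 695.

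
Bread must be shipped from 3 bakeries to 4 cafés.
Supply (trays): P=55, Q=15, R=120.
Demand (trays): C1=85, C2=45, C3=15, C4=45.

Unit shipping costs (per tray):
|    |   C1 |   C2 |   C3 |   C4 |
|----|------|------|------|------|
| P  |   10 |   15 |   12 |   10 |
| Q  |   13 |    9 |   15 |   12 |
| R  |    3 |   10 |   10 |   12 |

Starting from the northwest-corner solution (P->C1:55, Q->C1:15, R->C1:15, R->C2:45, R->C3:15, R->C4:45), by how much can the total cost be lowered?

620

Current plan cost = 55·10 + 15·13 + 15·3 + 45·10 + 15·10 + 45·12 = 1930.
Optimal plan:
  P→C3: 10 × 12 = 120
  P→C4: 45 × 10 = 450
  Q→C2: 15 × 9 = 135
  R→C1: 85 × 3 = 255
  R→C2: 30 × 10 = 300
  R→C3: 5 × 10 = 50
Optimal cost = 1310.
Saving = 1930 − 1310 = 620.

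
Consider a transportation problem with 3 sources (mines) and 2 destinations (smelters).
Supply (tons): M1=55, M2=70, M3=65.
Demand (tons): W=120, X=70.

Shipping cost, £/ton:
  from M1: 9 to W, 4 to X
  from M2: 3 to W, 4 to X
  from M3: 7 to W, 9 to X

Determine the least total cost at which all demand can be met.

An optimal shipping plan:
  M1→X: 55 × £4 = £220
  M2→W: 55 × £3 = £165
  M2→X: 15 × £4 = £60
  M3→W: 65 × £7 = £455
Total = 220 + 165 + 60 + 455 = £900.

900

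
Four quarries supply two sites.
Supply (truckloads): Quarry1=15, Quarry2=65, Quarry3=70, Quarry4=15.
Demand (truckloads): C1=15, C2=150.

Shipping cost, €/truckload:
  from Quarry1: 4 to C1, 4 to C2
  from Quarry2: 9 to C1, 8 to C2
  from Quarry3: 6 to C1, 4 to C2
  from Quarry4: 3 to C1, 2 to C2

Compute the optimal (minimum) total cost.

890

A cheapest plan:
  Quarry1 to C1: 15 × €4 = €60
  Quarry2 to C2: 65 × €8 = €520
  Quarry3 to C2: 70 × €4 = €280
  Quarry4 to C2: 15 × €2 = €30
Total = 60 + 520 + 280 + 30 = €890.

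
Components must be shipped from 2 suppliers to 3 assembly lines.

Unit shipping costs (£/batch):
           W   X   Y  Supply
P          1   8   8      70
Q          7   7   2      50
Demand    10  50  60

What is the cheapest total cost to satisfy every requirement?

590

An optimal shipping plan:
  P–W: 10 × £1 = £10
  P–X: 50 × £8 = £400
  P–Y: 10 × £8 = £80
  Q–Y: 50 × £2 = £100
Total = 10 + 400 + 80 + 100 = £590.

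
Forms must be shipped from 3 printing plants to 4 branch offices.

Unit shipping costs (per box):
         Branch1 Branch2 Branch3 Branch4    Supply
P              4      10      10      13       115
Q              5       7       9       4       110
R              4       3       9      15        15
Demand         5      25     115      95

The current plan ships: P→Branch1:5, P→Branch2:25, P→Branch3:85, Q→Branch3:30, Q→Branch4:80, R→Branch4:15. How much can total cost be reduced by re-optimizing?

275

Current plan cost = 5·4 + 25·10 + 85·10 + 30·9 + 80·4 + 15·15 = 1935.
Optimal plan:
  P–Branch1: 5 × 4 = 20
  P–Branch3: 110 × 10 = 1100
  Q–Branch2: 10 × 7 = 70
  Q–Branch3: 5 × 9 = 45
  Q–Branch4: 95 × 4 = 380
  R–Branch2: 15 × 3 = 45
Optimal cost = 1660.
Saving = 1935 − 1660 = 275.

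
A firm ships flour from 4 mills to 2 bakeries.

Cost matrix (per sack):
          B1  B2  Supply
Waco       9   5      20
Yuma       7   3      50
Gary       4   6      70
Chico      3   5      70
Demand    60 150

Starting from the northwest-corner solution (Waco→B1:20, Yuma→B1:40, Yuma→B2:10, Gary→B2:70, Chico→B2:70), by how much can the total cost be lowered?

Current plan cost = 20·9 + 40·7 + 10·3 + 70·6 + 70·5 = 1260.
Optimal plan:
  Waco->B2: 20 sacks
  Yuma->B2: 50 sacks
  Gary->B1: 60 sacks
  Gary->B2: 10 sacks
  Chico->B2: 70 sacks
Optimal cost = 900.
Saving = 1260 − 900 = 360.

360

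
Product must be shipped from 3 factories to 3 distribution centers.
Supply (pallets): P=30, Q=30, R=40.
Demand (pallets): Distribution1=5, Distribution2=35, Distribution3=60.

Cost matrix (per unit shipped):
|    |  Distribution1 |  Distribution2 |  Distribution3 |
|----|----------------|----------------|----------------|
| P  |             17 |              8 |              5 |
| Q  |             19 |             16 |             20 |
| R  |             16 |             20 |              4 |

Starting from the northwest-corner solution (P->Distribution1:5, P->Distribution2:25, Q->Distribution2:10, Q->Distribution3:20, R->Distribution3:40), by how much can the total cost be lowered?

170

Current plan cost = 5·17 + 25·8 + 10·16 + 20·20 + 40·4 = 1005.
Optimal plan:
  P->Distribution2: 10 × 8 = 80
  P->Distribution3: 20 × 5 = 100
  Q->Distribution1: 5 × 19 = 95
  Q->Distribution2: 25 × 16 = 400
  R->Distribution3: 40 × 4 = 160
Optimal cost = 835.
Saving = 1005 − 835 = 170.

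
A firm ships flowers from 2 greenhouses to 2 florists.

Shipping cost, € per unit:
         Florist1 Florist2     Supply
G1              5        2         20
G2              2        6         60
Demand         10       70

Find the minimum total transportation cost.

360

A cheapest plan:
  G1→Florist2: 20 × €2 = €40
  G2→Florist1: 10 × €2 = €20
  G2→Florist2: 50 × €6 = €300
Total = 40 + 20 + 300 = €360.
(Supply check: G1 ships 20; G2 ships 60.)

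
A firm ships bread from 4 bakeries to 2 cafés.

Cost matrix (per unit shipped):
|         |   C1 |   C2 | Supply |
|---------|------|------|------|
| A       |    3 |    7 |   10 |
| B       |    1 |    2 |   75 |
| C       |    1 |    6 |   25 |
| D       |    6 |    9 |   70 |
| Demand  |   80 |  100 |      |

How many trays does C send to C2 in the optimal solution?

0

Solving gives:
  A to C1: 10 × 3 = 30
  B to C2: 75 × 2 = 150
  C to C1: 25 × 1 = 25
  D to C1: 45 × 6 = 270
  D to C2: 25 × 9 = 225
Total cost = 700.
The route C→C2 is not used.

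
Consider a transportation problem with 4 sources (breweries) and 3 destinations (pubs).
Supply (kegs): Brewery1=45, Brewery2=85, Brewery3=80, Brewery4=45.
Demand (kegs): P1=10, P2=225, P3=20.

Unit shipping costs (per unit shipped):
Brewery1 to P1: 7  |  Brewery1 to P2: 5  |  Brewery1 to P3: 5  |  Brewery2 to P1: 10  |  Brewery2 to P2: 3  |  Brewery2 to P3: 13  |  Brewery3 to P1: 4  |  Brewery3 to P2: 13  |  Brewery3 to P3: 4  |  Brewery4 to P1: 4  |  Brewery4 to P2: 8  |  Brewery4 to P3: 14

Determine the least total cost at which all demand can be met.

An optimal shipping plan:
  Brewery1 to P2: 45 kegs
  Brewery2 to P2: 85 kegs
  Brewery3 to P1: 10 kegs
  Brewery3 to P2: 50 kegs
  Brewery3 to P3: 20 kegs
  Brewery4 to P2: 45 kegs
Total cost = 1610.

1610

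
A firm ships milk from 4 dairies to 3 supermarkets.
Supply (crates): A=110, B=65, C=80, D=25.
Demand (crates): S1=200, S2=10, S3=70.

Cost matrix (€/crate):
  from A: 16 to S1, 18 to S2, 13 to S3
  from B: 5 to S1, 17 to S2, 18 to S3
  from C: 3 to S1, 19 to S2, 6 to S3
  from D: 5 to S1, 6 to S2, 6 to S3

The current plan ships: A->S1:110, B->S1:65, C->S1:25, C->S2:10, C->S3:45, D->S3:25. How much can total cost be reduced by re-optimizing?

Current plan cost = 110·16 + 65·5 + 25·3 + 10·19 + 45·6 + 25·6 = €2770.
Optimal plan:
  A->S1: 40 crates
  A->S3: 70 crates
  B->S1: 65 crates
  C->S1: 80 crates
  D->S1: 15 crates
  D->S2: 10 crates
Optimal cost = €2250.
Saving = 2770 − 2250 = €520.

520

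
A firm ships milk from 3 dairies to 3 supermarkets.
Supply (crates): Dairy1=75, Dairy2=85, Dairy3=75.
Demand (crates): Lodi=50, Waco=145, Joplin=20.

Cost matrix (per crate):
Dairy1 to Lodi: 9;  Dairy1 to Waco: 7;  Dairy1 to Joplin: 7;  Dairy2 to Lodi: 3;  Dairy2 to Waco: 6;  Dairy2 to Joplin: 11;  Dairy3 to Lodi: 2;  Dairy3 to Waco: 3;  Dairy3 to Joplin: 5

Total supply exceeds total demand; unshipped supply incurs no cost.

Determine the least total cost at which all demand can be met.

A cheapest plan:
  Dairy1–Waco: 35 × 7 = 245
  Dairy1–Joplin: 20 × 7 = 140
  Dairy2–Lodi: 50 × 3 = 150
  Dairy2–Waco: 35 × 6 = 210
  Dairy3–Waco: 75 × 3 = 225
Total = 245 + 140 + 150 + 210 + 225 = 970.
(Supply check: Dairy1 ships 55; Dairy2 ships 85; Dairy3 ships 75.)

970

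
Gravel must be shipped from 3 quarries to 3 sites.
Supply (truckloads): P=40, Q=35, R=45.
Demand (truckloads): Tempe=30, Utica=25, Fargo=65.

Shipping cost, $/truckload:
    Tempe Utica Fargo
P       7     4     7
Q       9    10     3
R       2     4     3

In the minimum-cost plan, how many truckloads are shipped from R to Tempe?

Optimal shipments:
  P->Utica: 25 truckloads
  P->Fargo: 15 truckloads
  Q->Fargo: 35 truckloads
  R->Tempe: 30 truckloads
  R->Fargo: 15 truckloads
Total cost = $415.
So R→Tempe carries 30 truckloads.

30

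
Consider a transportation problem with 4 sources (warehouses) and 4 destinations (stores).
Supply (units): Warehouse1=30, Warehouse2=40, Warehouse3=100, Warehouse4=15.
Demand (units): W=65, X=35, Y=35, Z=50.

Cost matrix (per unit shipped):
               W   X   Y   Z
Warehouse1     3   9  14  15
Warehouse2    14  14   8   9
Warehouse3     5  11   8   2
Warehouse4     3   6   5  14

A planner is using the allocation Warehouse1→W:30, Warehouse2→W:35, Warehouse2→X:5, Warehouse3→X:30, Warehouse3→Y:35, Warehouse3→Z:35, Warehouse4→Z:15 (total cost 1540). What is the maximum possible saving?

Current plan cost = 30·3 + 35·14 + 5·14 + 30·11 + 35·8 + 35·2 + 15·14 = 1540.
Optimal plan:
  Warehouse1→W: 15 × 3 = 45
  Warehouse1→X: 15 × 9 = 135
  Warehouse2→X: 5 × 14 = 70
  Warehouse2→Y: 35 × 8 = 280
  Warehouse3→W: 50 × 5 = 250
  Warehouse3→Z: 50 × 2 = 100
  Warehouse4→X: 15 × 6 = 90
Optimal cost = 970.
Saving = 1540 − 970 = 570.

570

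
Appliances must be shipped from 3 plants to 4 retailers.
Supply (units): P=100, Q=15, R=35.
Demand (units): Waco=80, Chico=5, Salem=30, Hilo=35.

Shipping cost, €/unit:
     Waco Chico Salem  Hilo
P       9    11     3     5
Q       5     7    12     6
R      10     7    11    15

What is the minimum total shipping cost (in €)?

One minimum-cost allocation:
  P–Waco: 35 × €9 = €315
  P–Salem: 30 × €3 = €90
  P–Hilo: 35 × €5 = €175
  Q–Waco: 15 × €5 = €75
  R–Waco: 30 × €10 = €300
  R–Chico: 5 × €7 = €35
Total = 315 + 90 + 175 + 75 + 300 + 35 = €990.

990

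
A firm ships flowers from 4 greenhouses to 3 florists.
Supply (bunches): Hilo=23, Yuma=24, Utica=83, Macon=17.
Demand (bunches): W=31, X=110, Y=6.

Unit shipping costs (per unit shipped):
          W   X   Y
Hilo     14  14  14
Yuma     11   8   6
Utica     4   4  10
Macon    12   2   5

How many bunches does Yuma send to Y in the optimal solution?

The minimum-cost plan:
  Hilo→X: 23 bunches
  Yuma→X: 18 bunches
  Yuma→Y: 6 bunches
  Utica→W: 31 bunches
  Utica→X: 52 bunches
  Macon→X: 17 bunches
Total cost = 868.
So Yuma→Y carries 6 bunches.

6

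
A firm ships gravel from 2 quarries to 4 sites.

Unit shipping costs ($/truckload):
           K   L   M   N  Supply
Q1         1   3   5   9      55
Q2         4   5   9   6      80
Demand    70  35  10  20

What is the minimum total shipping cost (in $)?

One minimum-cost allocation:
  Q1 to K: 45 truckloads
  Q1 to M: 10 truckloads
  Q2 to K: 25 truckloads
  Q2 to L: 35 truckloads
  Q2 to N: 20 truckloads
Total cost = $490.

490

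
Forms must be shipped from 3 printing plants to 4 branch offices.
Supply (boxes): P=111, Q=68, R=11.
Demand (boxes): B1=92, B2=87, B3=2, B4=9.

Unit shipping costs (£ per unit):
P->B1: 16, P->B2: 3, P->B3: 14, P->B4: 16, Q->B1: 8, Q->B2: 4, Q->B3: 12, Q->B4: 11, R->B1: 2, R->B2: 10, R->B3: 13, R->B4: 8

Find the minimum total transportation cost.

One minimum-cost allocation:
  P->B1: 13 × £16 = £208
  P->B2: 87 × £3 = £261
  P->B3: 2 × £14 = £28
  P->B4: 9 × £16 = £144
  Q->B1: 68 × £8 = £544
  R->B1: 11 × £2 = £22
Total = 208 + 261 + 28 + 144 + 544 + 22 = £1207.
(Supply check: P ships 111; Q ships 68; R ships 11.)

1207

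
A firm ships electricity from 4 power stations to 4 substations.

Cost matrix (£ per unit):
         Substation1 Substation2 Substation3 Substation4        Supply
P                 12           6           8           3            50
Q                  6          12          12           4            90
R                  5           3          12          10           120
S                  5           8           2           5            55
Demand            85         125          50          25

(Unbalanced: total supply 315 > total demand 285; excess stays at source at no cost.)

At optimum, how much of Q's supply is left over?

An optimal plan:
  P→Substation2: 5 MWh
  P→Substation4: 25 MWh
  Q→Substation1: 80 MWh
  R→Substation2: 120 MWh
  S→Substation1: 5 MWh
  S→Substation3: 50 MWh
Total cost = £1070.
Q ships 80 of its 90, leaving 10.

10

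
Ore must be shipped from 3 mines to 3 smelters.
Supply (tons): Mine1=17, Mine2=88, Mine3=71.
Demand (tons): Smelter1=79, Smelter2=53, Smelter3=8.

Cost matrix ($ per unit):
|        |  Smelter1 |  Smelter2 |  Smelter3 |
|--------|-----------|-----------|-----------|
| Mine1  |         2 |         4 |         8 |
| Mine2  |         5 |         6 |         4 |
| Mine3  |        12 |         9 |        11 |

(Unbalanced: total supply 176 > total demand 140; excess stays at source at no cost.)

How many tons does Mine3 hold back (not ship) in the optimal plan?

An optimal plan:
  Mine1->Smelter1: 17 × $2 = $34
  Mine2->Smelter1: 62 × $5 = $310
  Mine2->Smelter2: 18 × $6 = $108
  Mine2->Smelter3: 8 × $4 = $32
  Mine3->Smelter2: 35 × $9 = $315
Total cost = $799.
Mine3 ships 35 of its 71, leaving 36.

36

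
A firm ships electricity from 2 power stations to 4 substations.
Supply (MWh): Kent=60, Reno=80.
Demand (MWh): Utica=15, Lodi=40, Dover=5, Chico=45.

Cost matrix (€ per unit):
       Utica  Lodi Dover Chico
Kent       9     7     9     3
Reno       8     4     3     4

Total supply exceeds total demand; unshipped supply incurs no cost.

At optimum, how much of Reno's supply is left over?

20

An optimal plan:
  Kent to Chico: 45 × €3 = €135
  Reno to Utica: 15 × €8 = €120
  Reno to Lodi: 40 × €4 = €160
  Reno to Dover: 5 × €3 = €15
Total cost = €430.
Reno ships 60 of its 80, leaving 20.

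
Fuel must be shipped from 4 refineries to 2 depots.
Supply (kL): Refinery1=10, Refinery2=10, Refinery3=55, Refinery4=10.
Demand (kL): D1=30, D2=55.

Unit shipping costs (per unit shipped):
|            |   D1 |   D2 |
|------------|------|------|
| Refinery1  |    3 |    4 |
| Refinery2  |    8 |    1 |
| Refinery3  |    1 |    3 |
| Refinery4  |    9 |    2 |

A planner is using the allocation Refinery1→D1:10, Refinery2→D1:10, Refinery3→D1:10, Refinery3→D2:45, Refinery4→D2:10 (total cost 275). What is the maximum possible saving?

100

Current plan cost = 10·3 + 10·8 + 10·1 + 45·3 + 10·2 = 275.
Optimal plan:
  Refinery1–D2: 10 kL
  Refinery2–D2: 10 kL
  Refinery3–D1: 30 kL
  Refinery3–D2: 25 kL
  Refinery4–D2: 10 kL
Optimal cost = 175.
Saving = 275 − 175 = 100.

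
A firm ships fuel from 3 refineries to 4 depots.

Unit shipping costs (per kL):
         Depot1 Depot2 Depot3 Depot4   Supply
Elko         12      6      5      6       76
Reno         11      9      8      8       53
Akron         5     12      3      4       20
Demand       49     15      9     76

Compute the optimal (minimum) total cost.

1058

One minimum-cost allocation:
  Elko->Depot2: 15 × 6 = 90
  Elko->Depot3: 9 × 5 = 45
  Elko->Depot4: 52 × 6 = 312
  Reno->Depot1: 29 × 11 = 319
  Reno->Depot4: 24 × 8 = 192
  Akron->Depot1: 20 × 5 = 100
Total = 90 + 45 + 312 + 319 + 192 + 100 = 1058.
(Supply check: Elko ships 76; Reno ships 53; Akron ships 20.)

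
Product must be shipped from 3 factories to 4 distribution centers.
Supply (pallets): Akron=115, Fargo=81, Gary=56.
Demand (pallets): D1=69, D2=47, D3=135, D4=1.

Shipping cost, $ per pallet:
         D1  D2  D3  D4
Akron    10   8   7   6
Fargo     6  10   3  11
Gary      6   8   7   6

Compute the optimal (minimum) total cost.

1469

Optimal allocation:
  Akron→D2: 47 × $8 = $376
  Akron→D3: 67 × $7 = $469
  Akron→D4: 1 × $6 = $6
  Fargo→D1: 13 × $6 = $78
  Fargo→D3: 68 × $3 = $204
  Gary→D1: 56 × $6 = $336
Total = 376 + 469 + 6 + 78 + 204 + 336 = $1469.
(Supply check: Akron ships 115; Fargo ships 81; Gary ships 56.)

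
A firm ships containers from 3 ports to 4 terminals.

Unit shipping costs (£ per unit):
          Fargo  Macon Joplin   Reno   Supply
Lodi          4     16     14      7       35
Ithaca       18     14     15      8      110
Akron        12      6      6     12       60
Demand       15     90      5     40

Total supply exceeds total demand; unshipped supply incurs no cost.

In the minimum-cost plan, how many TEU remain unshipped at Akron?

Minimum-cost shipments:
  Lodi→Fargo: 15 TEU
  Lodi→Reno: 20 TEU
  Ithaca→Macon: 35 TEU
  Ithaca→Reno: 20 TEU
  Akron→Macon: 55 TEU
  Akron→Joplin: 5 TEU
Total cost = £1210.
Akron ships 60 of its 60, leaving 0.

0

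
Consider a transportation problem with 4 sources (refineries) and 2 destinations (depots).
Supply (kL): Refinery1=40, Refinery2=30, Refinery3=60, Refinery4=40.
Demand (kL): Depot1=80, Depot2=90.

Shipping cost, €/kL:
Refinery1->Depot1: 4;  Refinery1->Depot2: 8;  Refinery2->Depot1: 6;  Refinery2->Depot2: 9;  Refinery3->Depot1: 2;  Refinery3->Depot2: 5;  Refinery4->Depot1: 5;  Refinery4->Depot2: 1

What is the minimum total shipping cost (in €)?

One minimum-cost allocation:
  Refinery1 to Depot1: 40 × €4 = €160
  Refinery2 to Depot1: 30 × €6 = €180
  Refinery3 to Depot1: 10 × €2 = €20
  Refinery3 to Depot2: 50 × €5 = €250
  Refinery4 to Depot2: 40 × €1 = €40
Total = 160 + 180 + 20 + 250 + 40 = €650.

650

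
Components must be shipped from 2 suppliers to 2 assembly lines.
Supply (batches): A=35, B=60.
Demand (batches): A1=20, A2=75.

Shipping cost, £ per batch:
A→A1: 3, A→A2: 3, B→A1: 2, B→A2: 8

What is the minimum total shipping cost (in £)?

465

One minimum-cost allocation:
  A→A2: 35 × £3 = £105
  B→A1: 20 × £2 = £40
  B→A2: 40 × £8 = £320
Total = 105 + 40 + 320 = £465.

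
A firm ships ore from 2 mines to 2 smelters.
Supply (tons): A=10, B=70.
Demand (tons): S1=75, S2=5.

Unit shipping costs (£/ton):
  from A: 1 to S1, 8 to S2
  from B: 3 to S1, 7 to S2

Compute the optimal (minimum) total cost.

240

Optimal allocation:
  A->S1: 10 × £1 = £10
  B->S1: 65 × £3 = £195
  B->S2: 5 × £7 = £35
Total = 10 + 195 + 35 = £240.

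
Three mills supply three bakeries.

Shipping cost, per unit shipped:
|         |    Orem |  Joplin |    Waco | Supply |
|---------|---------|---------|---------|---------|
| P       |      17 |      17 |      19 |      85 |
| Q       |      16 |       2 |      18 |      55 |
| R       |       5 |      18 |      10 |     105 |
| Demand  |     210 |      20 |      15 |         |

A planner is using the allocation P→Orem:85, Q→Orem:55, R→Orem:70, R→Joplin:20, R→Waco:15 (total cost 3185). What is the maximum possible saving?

585

Current plan cost = 85·17 + 55·16 + 70·5 + 20·18 + 15·10 = 3185.
Optimal plan:
  P–Orem: 70 × 17 = 1190
  P–Waco: 15 × 19 = 285
  Q–Orem: 35 × 16 = 560
  Q–Joplin: 20 × 2 = 40
  R–Orem: 105 × 5 = 525
Optimal cost = 2600.
Saving = 3185 − 2600 = 585.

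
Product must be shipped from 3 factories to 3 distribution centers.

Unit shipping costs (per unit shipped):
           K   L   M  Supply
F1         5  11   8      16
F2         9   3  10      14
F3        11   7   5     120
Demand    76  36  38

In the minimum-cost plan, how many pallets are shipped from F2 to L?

Solving gives:
  F1->K: 16 × 5 = 80
  F2->L: 14 × 3 = 42
  F3->K: 60 × 11 = 660
  F3->L: 22 × 7 = 154
  F3->M: 38 × 5 = 190
Total cost = 1126.
So F2→L carries 14 pallets.

14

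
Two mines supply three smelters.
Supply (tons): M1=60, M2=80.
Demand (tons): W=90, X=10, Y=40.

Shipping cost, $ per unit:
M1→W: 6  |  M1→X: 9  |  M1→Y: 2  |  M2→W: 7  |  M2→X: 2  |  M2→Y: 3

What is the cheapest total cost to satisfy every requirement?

710

Optimal allocation:
  M1 to W: 20 tons
  M1 to Y: 40 tons
  M2 to W: 70 tons
  M2 to X: 10 tons
Total cost = $710.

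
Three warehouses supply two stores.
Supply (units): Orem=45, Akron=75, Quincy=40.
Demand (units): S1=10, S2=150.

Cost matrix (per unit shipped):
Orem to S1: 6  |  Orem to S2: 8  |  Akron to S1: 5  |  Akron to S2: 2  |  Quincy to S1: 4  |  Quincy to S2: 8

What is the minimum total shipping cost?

Optimal allocation:
  Orem->S2: 45 units
  Akron->S2: 75 units
  Quincy->S1: 10 units
  Quincy->S2: 30 units
Total cost = 790.
(Supply check: Orem ships 45; Akron ships 75; Quincy ships 40.)

790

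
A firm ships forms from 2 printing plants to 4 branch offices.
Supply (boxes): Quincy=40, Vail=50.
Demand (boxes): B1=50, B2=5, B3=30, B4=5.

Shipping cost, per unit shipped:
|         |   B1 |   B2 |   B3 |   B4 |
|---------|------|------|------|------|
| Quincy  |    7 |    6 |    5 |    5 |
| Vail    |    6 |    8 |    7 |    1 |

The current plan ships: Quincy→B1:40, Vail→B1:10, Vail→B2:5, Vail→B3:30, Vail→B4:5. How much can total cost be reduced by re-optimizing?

105

Current plan cost = 40·7 + 10·6 + 5·8 + 30·7 + 5·1 = 595.
Optimal plan:
  Quincy–B1: 5 × 7 = 35
  Quincy–B2: 5 × 6 = 30
  Quincy–B3: 30 × 5 = 150
  Vail–B1: 45 × 6 = 270
  Vail–B4: 5 × 1 = 5
Optimal cost = 490.
Saving = 595 − 490 = 105.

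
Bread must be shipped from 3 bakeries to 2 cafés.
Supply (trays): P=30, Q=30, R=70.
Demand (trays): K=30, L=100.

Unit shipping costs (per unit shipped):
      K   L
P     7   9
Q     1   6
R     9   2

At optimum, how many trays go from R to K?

0

The minimum-cost plan:
  P->L: 30 × 9 = 270
  Q->K: 30 × 1 = 30
  R->L: 70 × 2 = 140
Total cost = 440.
The route R→K is not used.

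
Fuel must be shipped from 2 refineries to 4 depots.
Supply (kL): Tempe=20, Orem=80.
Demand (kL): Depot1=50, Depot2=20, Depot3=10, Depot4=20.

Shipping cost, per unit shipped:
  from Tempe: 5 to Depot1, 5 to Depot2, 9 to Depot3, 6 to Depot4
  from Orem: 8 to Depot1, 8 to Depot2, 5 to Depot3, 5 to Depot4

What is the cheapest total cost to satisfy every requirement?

An optimal shipping plan:
  Tempe→Depot1: 20 kL
  Orem→Depot1: 30 kL
  Orem→Depot2: 20 kL
  Orem→Depot3: 10 kL
  Orem→Depot4: 20 kL
Total cost = 650.
(Supply check: Tempe ships 20; Orem ships 80.)

650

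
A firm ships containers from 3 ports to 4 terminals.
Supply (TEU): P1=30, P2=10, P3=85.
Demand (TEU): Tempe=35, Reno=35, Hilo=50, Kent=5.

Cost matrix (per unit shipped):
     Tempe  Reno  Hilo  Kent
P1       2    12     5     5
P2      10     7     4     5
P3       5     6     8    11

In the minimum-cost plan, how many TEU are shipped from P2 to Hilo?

10

The minimum-cost plan:
  P1–Hilo: 25 × 5 = 125
  P1–Kent: 5 × 5 = 25
  P2–Hilo: 10 × 4 = 40
  P3–Tempe: 35 × 5 = 175
  P3–Reno: 35 × 6 = 210
  P3–Hilo: 15 × 8 = 120
Total cost = 695.
So P2→Hilo carries 10 TEU.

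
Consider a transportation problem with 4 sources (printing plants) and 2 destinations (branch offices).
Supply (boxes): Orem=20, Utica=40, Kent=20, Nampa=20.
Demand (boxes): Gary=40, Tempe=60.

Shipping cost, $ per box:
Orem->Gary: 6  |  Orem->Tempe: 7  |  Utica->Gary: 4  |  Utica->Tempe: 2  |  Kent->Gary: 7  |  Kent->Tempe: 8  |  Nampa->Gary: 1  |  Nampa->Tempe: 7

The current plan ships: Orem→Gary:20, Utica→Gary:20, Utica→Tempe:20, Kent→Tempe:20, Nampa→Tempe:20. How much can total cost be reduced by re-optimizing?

Current plan cost = 20·6 + 20·4 + 20·2 + 20·8 + 20·7 = $540.
Optimal plan:
  Orem–Gary: 20 boxes
  Utica–Tempe: 40 boxes
  Kent–Tempe: 20 boxes
  Nampa–Gary: 20 boxes
Optimal cost = $380.
Saving = 540 − 380 = $160.

160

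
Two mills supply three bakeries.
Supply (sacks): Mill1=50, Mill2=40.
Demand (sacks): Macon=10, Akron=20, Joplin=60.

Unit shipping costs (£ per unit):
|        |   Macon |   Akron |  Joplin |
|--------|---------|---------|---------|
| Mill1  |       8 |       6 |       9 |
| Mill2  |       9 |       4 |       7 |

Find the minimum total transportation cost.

One minimum-cost allocation:
  Mill1->Macon: 10 × £8 = £80
  Mill1->Akron: 20 × £6 = £120
  Mill1->Joplin: 20 × £9 = £180
  Mill2->Joplin: 40 × £7 = £280
Total = 80 + 120 + 180 + 280 = £660.

660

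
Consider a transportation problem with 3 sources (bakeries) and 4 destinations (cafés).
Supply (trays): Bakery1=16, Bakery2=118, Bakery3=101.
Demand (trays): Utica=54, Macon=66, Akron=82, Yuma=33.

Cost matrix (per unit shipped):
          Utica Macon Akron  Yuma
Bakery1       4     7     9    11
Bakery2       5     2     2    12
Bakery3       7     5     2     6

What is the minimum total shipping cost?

Optimal allocation:
  Bakery1 to Utica: 16 × 4 = 64
  Bakery2 to Utica: 38 × 5 = 190
  Bakery2 to Macon: 66 × 2 = 132
  Bakery2 to Akron: 14 × 2 = 28
  Bakery3 to Akron: 68 × 2 = 136
  Bakery3 to Yuma: 33 × 6 = 198
Total = 64 + 190 + 132 + 28 + 136 + 198 = 748.

748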